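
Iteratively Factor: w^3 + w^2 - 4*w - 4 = (w + 2)*(w^2 - w - 2) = (w + 1)*(w + 2)*(w - 2)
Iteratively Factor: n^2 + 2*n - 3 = (n - 1)*(n + 3)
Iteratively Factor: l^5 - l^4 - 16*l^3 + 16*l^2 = (l - 1)*(l^4 - 16*l^2) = l*(l - 1)*(l^3 - 16*l) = l^2*(l - 1)*(l^2 - 16) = l^2*(l - 1)*(l + 4)*(l - 4)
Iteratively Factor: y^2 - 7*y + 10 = (y - 2)*(y - 5)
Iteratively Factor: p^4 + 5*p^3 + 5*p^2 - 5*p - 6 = (p + 1)*(p^3 + 4*p^2 + p - 6) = (p - 1)*(p + 1)*(p^2 + 5*p + 6) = (p - 1)*(p + 1)*(p + 2)*(p + 3)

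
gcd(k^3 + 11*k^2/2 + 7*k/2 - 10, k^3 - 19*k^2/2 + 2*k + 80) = k + 5/2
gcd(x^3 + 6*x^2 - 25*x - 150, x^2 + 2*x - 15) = x + 5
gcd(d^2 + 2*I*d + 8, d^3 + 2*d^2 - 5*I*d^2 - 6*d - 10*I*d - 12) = d - 2*I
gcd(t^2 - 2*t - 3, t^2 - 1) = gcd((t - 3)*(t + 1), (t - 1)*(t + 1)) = t + 1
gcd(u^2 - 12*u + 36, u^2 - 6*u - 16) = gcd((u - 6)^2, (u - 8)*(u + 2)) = 1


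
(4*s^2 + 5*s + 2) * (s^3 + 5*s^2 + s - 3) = 4*s^5 + 25*s^4 + 31*s^3 + 3*s^2 - 13*s - 6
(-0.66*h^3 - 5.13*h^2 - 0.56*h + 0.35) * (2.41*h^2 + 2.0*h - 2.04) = -1.5906*h^5 - 13.6833*h^4 - 10.2632*h^3 + 10.1887*h^2 + 1.8424*h - 0.714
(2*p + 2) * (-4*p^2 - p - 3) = -8*p^3 - 10*p^2 - 8*p - 6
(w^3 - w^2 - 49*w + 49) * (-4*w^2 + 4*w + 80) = -4*w^5 + 8*w^4 + 272*w^3 - 472*w^2 - 3724*w + 3920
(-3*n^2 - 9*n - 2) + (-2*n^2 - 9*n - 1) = -5*n^2 - 18*n - 3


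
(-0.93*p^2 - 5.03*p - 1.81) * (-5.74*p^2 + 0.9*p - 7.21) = 5.3382*p^4 + 28.0352*p^3 + 12.5677*p^2 + 34.6373*p + 13.0501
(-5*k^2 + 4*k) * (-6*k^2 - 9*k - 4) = 30*k^4 + 21*k^3 - 16*k^2 - 16*k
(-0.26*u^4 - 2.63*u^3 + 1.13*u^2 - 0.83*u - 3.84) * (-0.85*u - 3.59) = 0.221*u^5 + 3.1689*u^4 + 8.4812*u^3 - 3.3512*u^2 + 6.2437*u + 13.7856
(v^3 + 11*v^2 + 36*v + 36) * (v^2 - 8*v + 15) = v^5 + 3*v^4 - 37*v^3 - 87*v^2 + 252*v + 540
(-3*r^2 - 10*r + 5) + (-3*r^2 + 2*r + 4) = -6*r^2 - 8*r + 9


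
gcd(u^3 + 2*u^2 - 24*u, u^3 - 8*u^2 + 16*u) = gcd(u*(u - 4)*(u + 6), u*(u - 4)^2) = u^2 - 4*u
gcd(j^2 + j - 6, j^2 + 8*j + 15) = j + 3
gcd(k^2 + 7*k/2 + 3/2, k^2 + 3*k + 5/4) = k + 1/2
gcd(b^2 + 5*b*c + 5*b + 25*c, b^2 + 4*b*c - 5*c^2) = b + 5*c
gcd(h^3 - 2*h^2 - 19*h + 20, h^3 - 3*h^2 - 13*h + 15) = h^2 - 6*h + 5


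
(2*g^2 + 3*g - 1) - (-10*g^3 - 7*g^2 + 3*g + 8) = 10*g^3 + 9*g^2 - 9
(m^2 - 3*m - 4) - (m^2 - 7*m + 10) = 4*m - 14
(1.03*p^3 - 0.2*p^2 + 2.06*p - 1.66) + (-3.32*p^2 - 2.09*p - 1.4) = 1.03*p^3 - 3.52*p^2 - 0.0299999999999998*p - 3.06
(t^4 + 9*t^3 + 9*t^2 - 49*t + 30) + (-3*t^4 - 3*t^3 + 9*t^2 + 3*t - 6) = -2*t^4 + 6*t^3 + 18*t^2 - 46*t + 24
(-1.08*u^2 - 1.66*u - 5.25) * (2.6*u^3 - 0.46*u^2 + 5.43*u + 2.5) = -2.808*u^5 - 3.8192*u^4 - 18.7508*u^3 - 9.2988*u^2 - 32.6575*u - 13.125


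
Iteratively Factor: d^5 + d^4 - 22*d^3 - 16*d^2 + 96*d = (d - 2)*(d^4 + 3*d^3 - 16*d^2 - 48*d) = d*(d - 2)*(d^3 + 3*d^2 - 16*d - 48) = d*(d - 2)*(d + 3)*(d^2 - 16) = d*(d - 4)*(d - 2)*(d + 3)*(d + 4)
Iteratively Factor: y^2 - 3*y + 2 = (y - 1)*(y - 2)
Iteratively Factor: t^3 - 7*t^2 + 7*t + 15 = (t + 1)*(t^2 - 8*t + 15) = (t - 5)*(t + 1)*(t - 3)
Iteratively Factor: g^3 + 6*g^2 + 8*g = (g)*(g^2 + 6*g + 8) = g*(g + 2)*(g + 4)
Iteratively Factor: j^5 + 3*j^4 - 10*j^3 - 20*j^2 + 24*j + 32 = (j + 2)*(j^4 + j^3 - 12*j^2 + 4*j + 16) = (j - 2)*(j + 2)*(j^3 + 3*j^2 - 6*j - 8) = (j - 2)^2*(j + 2)*(j^2 + 5*j + 4) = (j - 2)^2*(j + 2)*(j + 4)*(j + 1)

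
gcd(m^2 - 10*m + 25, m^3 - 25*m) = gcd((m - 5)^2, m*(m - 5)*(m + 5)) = m - 5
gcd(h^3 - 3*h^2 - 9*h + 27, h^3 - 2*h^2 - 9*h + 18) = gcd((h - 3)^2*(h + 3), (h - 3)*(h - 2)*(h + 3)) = h^2 - 9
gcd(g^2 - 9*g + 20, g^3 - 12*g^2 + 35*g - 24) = 1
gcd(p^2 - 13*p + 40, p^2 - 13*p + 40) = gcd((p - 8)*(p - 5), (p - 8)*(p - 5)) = p^2 - 13*p + 40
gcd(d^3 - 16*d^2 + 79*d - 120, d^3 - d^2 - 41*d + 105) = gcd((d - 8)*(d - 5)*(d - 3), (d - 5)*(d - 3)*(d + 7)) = d^2 - 8*d + 15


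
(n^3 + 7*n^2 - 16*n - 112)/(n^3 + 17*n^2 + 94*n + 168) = (n - 4)/(n + 6)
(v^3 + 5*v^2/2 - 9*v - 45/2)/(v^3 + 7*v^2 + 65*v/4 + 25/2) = 2*(v^2 - 9)/(2*v^2 + 9*v + 10)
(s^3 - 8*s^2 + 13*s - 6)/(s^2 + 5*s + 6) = (s^3 - 8*s^2 + 13*s - 6)/(s^2 + 5*s + 6)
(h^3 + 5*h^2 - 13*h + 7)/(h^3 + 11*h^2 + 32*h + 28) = (h^2 - 2*h + 1)/(h^2 + 4*h + 4)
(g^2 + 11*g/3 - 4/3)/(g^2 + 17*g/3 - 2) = (g + 4)/(g + 6)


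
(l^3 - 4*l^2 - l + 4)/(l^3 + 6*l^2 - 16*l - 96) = (l^2 - 1)/(l^2 + 10*l + 24)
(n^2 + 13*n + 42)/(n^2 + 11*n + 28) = (n + 6)/(n + 4)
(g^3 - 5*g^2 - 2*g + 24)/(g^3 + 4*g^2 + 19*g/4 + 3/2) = 4*(g^2 - 7*g + 12)/(4*g^2 + 8*g + 3)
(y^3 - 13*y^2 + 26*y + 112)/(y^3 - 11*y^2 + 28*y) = (y^2 - 6*y - 16)/(y*(y - 4))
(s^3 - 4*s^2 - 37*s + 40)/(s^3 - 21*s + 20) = (s - 8)/(s - 4)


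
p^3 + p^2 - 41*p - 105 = (p - 7)*(p + 3)*(p + 5)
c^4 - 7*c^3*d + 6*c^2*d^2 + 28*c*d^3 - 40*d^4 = (c - 5*d)*(c - 2*d)^2*(c + 2*d)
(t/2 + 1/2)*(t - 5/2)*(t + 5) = t^3/2 + 7*t^2/4 - 5*t - 25/4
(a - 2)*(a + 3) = a^2 + a - 6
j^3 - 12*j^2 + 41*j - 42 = (j - 7)*(j - 3)*(j - 2)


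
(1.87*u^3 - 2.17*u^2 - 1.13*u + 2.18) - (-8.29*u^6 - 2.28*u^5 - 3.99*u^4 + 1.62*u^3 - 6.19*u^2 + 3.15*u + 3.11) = 8.29*u^6 + 2.28*u^5 + 3.99*u^4 + 0.25*u^3 + 4.02*u^2 - 4.28*u - 0.93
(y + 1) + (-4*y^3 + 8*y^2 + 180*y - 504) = -4*y^3 + 8*y^2 + 181*y - 503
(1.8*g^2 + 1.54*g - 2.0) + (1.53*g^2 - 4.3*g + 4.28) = 3.33*g^2 - 2.76*g + 2.28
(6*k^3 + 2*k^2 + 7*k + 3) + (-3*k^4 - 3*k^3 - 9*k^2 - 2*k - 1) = -3*k^4 + 3*k^3 - 7*k^2 + 5*k + 2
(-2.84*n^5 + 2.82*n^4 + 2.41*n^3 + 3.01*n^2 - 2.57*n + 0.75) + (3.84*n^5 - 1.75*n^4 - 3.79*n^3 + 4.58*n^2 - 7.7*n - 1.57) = 1.0*n^5 + 1.07*n^4 - 1.38*n^3 + 7.59*n^2 - 10.27*n - 0.82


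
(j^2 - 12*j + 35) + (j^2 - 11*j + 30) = 2*j^2 - 23*j + 65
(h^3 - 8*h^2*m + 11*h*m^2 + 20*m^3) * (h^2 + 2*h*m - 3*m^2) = h^5 - 6*h^4*m - 8*h^3*m^2 + 66*h^2*m^3 + 7*h*m^4 - 60*m^5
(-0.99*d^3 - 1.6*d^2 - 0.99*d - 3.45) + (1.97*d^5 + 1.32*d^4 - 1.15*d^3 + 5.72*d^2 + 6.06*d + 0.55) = 1.97*d^5 + 1.32*d^4 - 2.14*d^3 + 4.12*d^2 + 5.07*d - 2.9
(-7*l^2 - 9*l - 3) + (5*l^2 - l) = -2*l^2 - 10*l - 3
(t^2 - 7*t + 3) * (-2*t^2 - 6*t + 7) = -2*t^4 + 8*t^3 + 43*t^2 - 67*t + 21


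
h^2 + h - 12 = (h - 3)*(h + 4)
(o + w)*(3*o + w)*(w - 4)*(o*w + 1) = 3*o^3*w^2 - 12*o^3*w + 4*o^2*w^3 - 16*o^2*w^2 + 3*o^2*w - 12*o^2 + o*w^4 - 4*o*w^3 + 4*o*w^2 - 16*o*w + w^3 - 4*w^2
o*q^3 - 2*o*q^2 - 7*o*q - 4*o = (q - 4)*(q + 1)*(o*q + o)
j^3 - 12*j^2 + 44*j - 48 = (j - 6)*(j - 4)*(j - 2)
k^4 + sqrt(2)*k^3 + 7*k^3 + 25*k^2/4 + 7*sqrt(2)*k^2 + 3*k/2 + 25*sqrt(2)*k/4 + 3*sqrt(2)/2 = (k + 1/2)^2*(k + 6)*(k + sqrt(2))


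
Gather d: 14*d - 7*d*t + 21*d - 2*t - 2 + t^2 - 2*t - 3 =d*(35 - 7*t) + t^2 - 4*t - 5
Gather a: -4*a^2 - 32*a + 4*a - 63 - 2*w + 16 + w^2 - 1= -4*a^2 - 28*a + w^2 - 2*w - 48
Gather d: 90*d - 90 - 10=90*d - 100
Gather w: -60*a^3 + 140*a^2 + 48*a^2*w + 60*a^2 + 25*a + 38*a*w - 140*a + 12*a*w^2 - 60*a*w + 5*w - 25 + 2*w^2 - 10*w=-60*a^3 + 200*a^2 - 115*a + w^2*(12*a + 2) + w*(48*a^2 - 22*a - 5) - 25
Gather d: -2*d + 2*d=0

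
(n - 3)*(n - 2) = n^2 - 5*n + 6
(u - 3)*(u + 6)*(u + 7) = u^3 + 10*u^2 + 3*u - 126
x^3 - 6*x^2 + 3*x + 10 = (x - 5)*(x - 2)*(x + 1)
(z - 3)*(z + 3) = z^2 - 9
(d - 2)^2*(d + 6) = d^3 + 2*d^2 - 20*d + 24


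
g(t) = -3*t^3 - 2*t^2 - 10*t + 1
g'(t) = -9*t^2 - 4*t - 10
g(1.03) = -14.70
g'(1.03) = -23.67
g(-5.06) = 389.06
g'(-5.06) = -220.19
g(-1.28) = 16.81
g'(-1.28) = -19.63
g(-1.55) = 22.87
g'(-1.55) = -25.42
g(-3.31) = 120.98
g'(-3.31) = -95.36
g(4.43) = -343.36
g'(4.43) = -204.34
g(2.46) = -80.36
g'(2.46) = -74.30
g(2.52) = -84.91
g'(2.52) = -77.23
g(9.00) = -2438.00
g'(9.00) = -775.00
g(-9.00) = 2116.00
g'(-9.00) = -703.00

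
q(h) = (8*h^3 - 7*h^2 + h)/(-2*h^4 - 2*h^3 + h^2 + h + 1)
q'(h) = (24*h^2 - 14*h + 1)/(-2*h^4 - 2*h^3 + h^2 + h + 1) + (8*h^3 - 7*h^2 + h)*(8*h^3 + 6*h^2 - 2*h - 1)/(-2*h^4 - 2*h^3 + h^2 + h + 1)^2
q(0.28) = -0.07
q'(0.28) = -0.75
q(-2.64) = 3.61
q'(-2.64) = 2.90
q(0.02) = 0.02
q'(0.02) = 0.70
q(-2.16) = 5.81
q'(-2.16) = 7.20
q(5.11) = -0.56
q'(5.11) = 0.07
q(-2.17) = 5.74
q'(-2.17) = 7.04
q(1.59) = -1.02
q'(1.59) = 0.30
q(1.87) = -0.95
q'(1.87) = 0.21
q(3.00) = -0.77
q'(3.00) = 0.13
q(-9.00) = 0.55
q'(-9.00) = 0.08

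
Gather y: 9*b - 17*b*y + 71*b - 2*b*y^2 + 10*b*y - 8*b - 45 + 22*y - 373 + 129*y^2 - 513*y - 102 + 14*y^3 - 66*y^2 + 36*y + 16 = 72*b + 14*y^3 + y^2*(63 - 2*b) + y*(-7*b - 455) - 504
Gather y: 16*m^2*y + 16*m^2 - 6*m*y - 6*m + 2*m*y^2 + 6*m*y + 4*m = 16*m^2*y + 16*m^2 + 2*m*y^2 - 2*m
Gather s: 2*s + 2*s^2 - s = 2*s^2 + s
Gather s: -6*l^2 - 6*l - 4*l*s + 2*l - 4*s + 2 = -6*l^2 - 4*l + s*(-4*l - 4) + 2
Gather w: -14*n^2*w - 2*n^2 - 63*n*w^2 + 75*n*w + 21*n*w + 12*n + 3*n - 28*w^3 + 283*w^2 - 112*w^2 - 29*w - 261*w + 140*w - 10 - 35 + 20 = -2*n^2 + 15*n - 28*w^3 + w^2*(171 - 63*n) + w*(-14*n^2 + 96*n - 150) - 25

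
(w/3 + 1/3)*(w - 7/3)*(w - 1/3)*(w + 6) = w^4/3 + 13*w^3/9 - 107*w^2/27 - 95*w/27 + 14/9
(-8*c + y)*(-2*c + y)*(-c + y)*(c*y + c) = -16*c^4*y - 16*c^4 + 26*c^3*y^2 + 26*c^3*y - 11*c^2*y^3 - 11*c^2*y^2 + c*y^4 + c*y^3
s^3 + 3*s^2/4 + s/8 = s*(s + 1/4)*(s + 1/2)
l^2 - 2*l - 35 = (l - 7)*(l + 5)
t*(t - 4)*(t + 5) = t^3 + t^2 - 20*t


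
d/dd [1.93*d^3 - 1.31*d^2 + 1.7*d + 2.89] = 5.79*d^2 - 2.62*d + 1.7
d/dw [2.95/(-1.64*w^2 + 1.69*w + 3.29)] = (9.676*w - 4.9855)/(-1.64*w^2 + 1.69*w + 3.29)^2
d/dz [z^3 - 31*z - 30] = 3*z^2 - 31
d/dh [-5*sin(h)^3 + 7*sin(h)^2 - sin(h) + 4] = (-15*sin(h)^2 + 14*sin(h) - 1)*cos(h)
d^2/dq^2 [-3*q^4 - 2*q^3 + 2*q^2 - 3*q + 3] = -36*q^2 - 12*q + 4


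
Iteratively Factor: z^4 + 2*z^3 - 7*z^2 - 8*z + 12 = (z - 2)*(z^3 + 4*z^2 + z - 6) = (z - 2)*(z + 2)*(z^2 + 2*z - 3) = (z - 2)*(z - 1)*(z + 2)*(z + 3)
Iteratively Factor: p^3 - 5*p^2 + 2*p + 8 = (p + 1)*(p^2 - 6*p + 8) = (p - 4)*(p + 1)*(p - 2)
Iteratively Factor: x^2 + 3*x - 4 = (x - 1)*(x + 4)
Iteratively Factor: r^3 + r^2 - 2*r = (r - 1)*(r^2 + 2*r) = r*(r - 1)*(r + 2)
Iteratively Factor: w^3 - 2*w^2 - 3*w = (w - 3)*(w^2 + w) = (w - 3)*(w + 1)*(w)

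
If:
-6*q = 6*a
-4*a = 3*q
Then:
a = 0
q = 0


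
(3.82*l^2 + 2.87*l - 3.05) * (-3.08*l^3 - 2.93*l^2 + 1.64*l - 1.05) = -11.7656*l^5 - 20.0322*l^4 + 7.2497*l^3 + 9.6323*l^2 - 8.0155*l + 3.2025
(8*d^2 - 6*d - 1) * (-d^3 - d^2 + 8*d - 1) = -8*d^5 - 2*d^4 + 71*d^3 - 55*d^2 - 2*d + 1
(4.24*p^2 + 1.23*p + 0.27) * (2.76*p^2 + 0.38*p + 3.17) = 11.7024*p^4 + 5.006*p^3 + 14.6534*p^2 + 4.0017*p + 0.8559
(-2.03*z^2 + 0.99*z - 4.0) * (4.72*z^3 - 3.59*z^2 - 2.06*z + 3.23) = -9.5816*z^5 + 11.9605*z^4 - 18.2523*z^3 + 5.7637*z^2 + 11.4377*z - 12.92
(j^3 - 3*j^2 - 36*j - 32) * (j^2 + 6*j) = j^5 + 3*j^4 - 54*j^3 - 248*j^2 - 192*j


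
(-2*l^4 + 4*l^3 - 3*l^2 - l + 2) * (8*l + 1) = -16*l^5 + 30*l^4 - 20*l^3 - 11*l^2 + 15*l + 2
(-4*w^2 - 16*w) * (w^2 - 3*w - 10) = -4*w^4 - 4*w^3 + 88*w^2 + 160*w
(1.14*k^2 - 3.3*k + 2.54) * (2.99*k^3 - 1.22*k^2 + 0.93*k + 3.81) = 3.4086*k^5 - 11.2578*k^4 + 12.6808*k^3 - 1.8244*k^2 - 10.2108*k + 9.6774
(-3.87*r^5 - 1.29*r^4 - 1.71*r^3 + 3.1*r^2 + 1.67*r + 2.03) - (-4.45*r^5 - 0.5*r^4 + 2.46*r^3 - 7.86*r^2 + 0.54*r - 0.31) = 0.58*r^5 - 0.79*r^4 - 4.17*r^3 + 10.96*r^2 + 1.13*r + 2.34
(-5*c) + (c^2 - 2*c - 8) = c^2 - 7*c - 8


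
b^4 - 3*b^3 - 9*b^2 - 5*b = b*(b - 5)*(b + 1)^2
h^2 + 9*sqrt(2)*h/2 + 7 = (h + sqrt(2))*(h + 7*sqrt(2)/2)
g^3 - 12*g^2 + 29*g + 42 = (g - 7)*(g - 6)*(g + 1)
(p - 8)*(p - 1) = p^2 - 9*p + 8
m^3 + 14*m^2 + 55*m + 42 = (m + 1)*(m + 6)*(m + 7)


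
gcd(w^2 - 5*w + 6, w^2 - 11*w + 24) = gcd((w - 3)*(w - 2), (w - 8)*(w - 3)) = w - 3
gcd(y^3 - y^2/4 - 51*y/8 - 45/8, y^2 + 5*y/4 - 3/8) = y + 3/2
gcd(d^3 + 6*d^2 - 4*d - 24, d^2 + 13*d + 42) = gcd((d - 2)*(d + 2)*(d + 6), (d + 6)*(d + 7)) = d + 6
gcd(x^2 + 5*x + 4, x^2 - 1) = x + 1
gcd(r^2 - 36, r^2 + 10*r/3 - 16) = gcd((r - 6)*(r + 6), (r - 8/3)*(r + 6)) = r + 6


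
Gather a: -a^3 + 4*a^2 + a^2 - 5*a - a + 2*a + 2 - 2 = -a^3 + 5*a^2 - 4*a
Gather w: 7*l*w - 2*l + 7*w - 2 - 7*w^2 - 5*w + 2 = -2*l - 7*w^2 + w*(7*l + 2)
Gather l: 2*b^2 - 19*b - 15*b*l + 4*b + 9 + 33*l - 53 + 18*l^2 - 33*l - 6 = 2*b^2 - 15*b*l - 15*b + 18*l^2 - 50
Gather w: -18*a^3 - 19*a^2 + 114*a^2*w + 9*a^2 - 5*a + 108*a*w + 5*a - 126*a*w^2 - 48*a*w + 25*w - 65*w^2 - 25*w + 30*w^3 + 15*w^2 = -18*a^3 - 10*a^2 + 30*w^3 + w^2*(-126*a - 50) + w*(114*a^2 + 60*a)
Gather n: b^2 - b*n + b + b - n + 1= b^2 + 2*b + n*(-b - 1) + 1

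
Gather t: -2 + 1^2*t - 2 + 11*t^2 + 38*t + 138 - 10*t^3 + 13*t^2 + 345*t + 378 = -10*t^3 + 24*t^2 + 384*t + 512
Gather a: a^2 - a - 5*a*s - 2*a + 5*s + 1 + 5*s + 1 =a^2 + a*(-5*s - 3) + 10*s + 2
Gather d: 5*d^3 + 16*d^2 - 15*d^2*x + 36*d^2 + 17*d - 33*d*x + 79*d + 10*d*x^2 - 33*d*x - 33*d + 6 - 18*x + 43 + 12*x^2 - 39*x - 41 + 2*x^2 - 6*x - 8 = 5*d^3 + d^2*(52 - 15*x) + d*(10*x^2 - 66*x + 63) + 14*x^2 - 63*x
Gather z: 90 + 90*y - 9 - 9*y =81*y + 81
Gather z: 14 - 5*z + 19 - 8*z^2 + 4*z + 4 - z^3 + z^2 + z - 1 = -z^3 - 7*z^2 + 36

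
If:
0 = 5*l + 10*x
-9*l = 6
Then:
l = -2/3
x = 1/3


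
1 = 1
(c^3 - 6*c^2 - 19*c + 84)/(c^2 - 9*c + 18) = (c^2 - 3*c - 28)/(c - 6)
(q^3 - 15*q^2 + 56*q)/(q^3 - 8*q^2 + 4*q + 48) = q*(q^2 - 15*q + 56)/(q^3 - 8*q^2 + 4*q + 48)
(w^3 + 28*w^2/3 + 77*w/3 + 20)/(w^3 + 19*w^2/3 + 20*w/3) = (w + 3)/w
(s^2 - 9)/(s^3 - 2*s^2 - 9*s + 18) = 1/(s - 2)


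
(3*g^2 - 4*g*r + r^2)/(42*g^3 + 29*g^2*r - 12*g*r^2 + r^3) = (3*g^2 - 4*g*r + r^2)/(42*g^3 + 29*g^2*r - 12*g*r^2 + r^3)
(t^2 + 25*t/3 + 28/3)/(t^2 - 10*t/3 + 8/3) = (3*t^2 + 25*t + 28)/(3*t^2 - 10*t + 8)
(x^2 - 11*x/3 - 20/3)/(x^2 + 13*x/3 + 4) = (x - 5)/(x + 3)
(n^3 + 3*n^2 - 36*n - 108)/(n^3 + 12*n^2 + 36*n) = (n^2 - 3*n - 18)/(n*(n + 6))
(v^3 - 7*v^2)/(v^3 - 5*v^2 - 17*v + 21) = v^2/(v^2 + 2*v - 3)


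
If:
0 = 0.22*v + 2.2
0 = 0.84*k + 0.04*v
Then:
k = 0.48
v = -10.00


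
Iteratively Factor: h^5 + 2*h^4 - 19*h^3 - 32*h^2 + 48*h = (h + 3)*(h^4 - h^3 - 16*h^2 + 16*h) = h*(h + 3)*(h^3 - h^2 - 16*h + 16) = h*(h - 4)*(h + 3)*(h^2 + 3*h - 4) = h*(h - 4)*(h + 3)*(h + 4)*(h - 1)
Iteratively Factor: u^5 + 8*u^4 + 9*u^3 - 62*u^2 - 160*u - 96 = (u + 4)*(u^4 + 4*u^3 - 7*u^2 - 34*u - 24) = (u - 3)*(u + 4)*(u^3 + 7*u^2 + 14*u + 8) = (u - 3)*(u + 2)*(u + 4)*(u^2 + 5*u + 4) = (u - 3)*(u + 1)*(u + 2)*(u + 4)*(u + 4)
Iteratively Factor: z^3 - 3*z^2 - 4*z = (z - 4)*(z^2 + z) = z*(z - 4)*(z + 1)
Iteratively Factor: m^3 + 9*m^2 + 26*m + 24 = (m + 3)*(m^2 + 6*m + 8) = (m + 3)*(m + 4)*(m + 2)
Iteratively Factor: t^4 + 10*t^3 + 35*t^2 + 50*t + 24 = (t + 4)*(t^3 + 6*t^2 + 11*t + 6) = (t + 1)*(t + 4)*(t^2 + 5*t + 6) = (t + 1)*(t + 3)*(t + 4)*(t + 2)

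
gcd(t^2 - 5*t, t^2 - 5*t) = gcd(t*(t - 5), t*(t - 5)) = t^2 - 5*t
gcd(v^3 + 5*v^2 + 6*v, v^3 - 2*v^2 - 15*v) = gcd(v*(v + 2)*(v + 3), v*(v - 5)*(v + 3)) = v^2 + 3*v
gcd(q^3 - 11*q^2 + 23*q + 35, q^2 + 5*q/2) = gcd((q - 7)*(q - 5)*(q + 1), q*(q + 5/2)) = 1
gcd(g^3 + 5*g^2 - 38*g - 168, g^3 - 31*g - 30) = g - 6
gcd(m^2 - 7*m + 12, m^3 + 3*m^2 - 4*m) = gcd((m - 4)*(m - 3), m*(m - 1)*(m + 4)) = 1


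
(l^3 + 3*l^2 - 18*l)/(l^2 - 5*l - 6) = l*(-l^2 - 3*l + 18)/(-l^2 + 5*l + 6)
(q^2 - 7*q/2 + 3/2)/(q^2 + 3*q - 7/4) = 2*(q - 3)/(2*q + 7)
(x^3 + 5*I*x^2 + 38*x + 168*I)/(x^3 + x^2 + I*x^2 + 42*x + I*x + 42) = (x + 4*I)/(x + 1)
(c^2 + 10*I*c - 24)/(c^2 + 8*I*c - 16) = (c + 6*I)/(c + 4*I)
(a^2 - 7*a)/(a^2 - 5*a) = (a - 7)/(a - 5)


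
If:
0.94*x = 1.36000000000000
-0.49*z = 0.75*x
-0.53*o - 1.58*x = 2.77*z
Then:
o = 7.26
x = 1.45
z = -2.21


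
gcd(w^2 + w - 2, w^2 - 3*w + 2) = w - 1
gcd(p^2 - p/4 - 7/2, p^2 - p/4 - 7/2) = p^2 - p/4 - 7/2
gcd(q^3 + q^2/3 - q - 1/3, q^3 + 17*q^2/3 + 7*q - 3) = 1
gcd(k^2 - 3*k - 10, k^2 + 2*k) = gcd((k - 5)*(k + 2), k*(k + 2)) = k + 2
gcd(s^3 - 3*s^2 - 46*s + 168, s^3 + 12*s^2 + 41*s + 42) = s + 7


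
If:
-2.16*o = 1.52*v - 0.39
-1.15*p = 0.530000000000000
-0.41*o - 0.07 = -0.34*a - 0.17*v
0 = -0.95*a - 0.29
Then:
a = -0.31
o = -0.20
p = -0.46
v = 0.54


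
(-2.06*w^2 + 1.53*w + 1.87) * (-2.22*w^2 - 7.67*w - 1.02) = 4.5732*w^4 + 12.4036*w^3 - 13.7853*w^2 - 15.9035*w - 1.9074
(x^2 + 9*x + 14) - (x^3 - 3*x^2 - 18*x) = -x^3 + 4*x^2 + 27*x + 14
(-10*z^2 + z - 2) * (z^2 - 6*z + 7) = -10*z^4 + 61*z^3 - 78*z^2 + 19*z - 14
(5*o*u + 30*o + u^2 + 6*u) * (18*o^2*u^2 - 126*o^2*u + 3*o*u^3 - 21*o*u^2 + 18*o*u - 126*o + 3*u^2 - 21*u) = 90*o^3*u^3 - 90*o^3*u^2 - 3780*o^3*u + 33*o^2*u^4 - 33*o^2*u^3 - 1296*o^2*u^2 - 90*o^2*u - 3780*o^2 + 3*o*u^5 - 3*o*u^4 - 93*o*u^3 - 33*o*u^2 - 1386*o*u + 3*u^4 - 3*u^3 - 126*u^2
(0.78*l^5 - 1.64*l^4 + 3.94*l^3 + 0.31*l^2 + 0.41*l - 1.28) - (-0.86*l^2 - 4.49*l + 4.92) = 0.78*l^5 - 1.64*l^4 + 3.94*l^3 + 1.17*l^2 + 4.9*l - 6.2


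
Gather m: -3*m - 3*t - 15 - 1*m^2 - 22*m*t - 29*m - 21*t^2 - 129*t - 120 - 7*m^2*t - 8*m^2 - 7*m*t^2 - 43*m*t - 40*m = m^2*(-7*t - 9) + m*(-7*t^2 - 65*t - 72) - 21*t^2 - 132*t - 135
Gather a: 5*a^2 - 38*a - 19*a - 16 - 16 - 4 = 5*a^2 - 57*a - 36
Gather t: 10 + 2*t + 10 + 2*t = 4*t + 20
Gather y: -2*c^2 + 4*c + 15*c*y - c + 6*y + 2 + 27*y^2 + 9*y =-2*c^2 + 3*c + 27*y^2 + y*(15*c + 15) + 2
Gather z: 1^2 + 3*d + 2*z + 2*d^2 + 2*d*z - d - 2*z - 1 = 2*d^2 + 2*d*z + 2*d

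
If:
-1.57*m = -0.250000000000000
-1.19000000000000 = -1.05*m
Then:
No Solution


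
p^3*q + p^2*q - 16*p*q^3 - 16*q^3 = (p - 4*q)*(p + 4*q)*(p*q + q)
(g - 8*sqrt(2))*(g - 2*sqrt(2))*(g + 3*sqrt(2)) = g^3 - 7*sqrt(2)*g^2 - 28*g + 96*sqrt(2)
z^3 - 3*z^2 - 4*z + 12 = (z - 3)*(z - 2)*(z + 2)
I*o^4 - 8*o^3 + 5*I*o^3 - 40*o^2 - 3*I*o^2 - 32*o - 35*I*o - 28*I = (o + 4)*(o + I)*(o + 7*I)*(I*o + I)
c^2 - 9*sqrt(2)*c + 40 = (c - 5*sqrt(2))*(c - 4*sqrt(2))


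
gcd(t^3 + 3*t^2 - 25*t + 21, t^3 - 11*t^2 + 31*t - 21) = t^2 - 4*t + 3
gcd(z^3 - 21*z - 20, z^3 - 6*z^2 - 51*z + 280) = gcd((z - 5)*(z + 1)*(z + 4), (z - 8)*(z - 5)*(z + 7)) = z - 5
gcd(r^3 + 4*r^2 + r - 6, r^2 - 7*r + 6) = r - 1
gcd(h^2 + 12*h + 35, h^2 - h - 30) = h + 5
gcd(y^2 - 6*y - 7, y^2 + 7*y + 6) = y + 1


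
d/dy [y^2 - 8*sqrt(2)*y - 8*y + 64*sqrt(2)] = 2*y - 8*sqrt(2) - 8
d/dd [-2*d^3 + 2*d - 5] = 2 - 6*d^2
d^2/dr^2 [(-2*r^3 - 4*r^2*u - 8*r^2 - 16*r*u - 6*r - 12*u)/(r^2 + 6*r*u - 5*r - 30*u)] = 4*(-(2*r + 6*u - 5)^2*(r^3 + 2*r^2*u + 4*r^2 + 8*r*u + 3*r + 6*u) - (3*r + 2*u + 4)*(r^2 + 6*r*u - 5*r - 30*u)^2 + (r^2 + 6*r*u - 5*r - 30*u)*(r^3 + 2*r^2*u + 4*r^2 + 8*r*u + 3*r + 6*u + (2*r + 6*u - 5)*(3*r^2 + 4*r*u + 8*r + 8*u + 3)))/(r^2 + 6*r*u - 5*r - 30*u)^3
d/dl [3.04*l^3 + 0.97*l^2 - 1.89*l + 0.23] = 9.12*l^2 + 1.94*l - 1.89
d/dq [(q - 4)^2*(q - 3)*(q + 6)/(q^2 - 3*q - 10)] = 2*(q^5 - 7*q^4 - 5*q^3 + 18*q^2 + 548*q - 1392)/(q^4 - 6*q^3 - 11*q^2 + 60*q + 100)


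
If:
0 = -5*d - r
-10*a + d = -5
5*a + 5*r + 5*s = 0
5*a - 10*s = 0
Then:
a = 50/97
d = 15/97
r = -75/97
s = 25/97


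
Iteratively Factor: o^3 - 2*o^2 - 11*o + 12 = (o - 4)*(o^2 + 2*o - 3) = (o - 4)*(o - 1)*(o + 3)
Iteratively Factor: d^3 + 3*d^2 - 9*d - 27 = (d + 3)*(d^2 - 9) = (d - 3)*(d + 3)*(d + 3)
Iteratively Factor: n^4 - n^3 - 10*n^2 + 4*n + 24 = (n - 3)*(n^3 + 2*n^2 - 4*n - 8) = (n - 3)*(n + 2)*(n^2 - 4) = (n - 3)*(n + 2)^2*(n - 2)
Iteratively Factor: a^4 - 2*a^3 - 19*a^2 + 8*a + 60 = (a - 5)*(a^3 + 3*a^2 - 4*a - 12) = (a - 5)*(a - 2)*(a^2 + 5*a + 6) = (a - 5)*(a - 2)*(a + 3)*(a + 2)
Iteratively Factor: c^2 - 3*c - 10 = (c - 5)*(c + 2)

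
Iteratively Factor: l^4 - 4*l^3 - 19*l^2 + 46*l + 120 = (l + 3)*(l^3 - 7*l^2 + 2*l + 40) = (l + 2)*(l + 3)*(l^2 - 9*l + 20) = (l - 4)*(l + 2)*(l + 3)*(l - 5)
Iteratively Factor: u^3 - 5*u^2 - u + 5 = (u - 5)*(u^2 - 1) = (u - 5)*(u - 1)*(u + 1)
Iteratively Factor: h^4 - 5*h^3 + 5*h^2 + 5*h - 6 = (h + 1)*(h^3 - 6*h^2 + 11*h - 6) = (h - 2)*(h + 1)*(h^2 - 4*h + 3) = (h - 3)*(h - 2)*(h + 1)*(h - 1)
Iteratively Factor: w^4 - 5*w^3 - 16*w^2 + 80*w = (w - 4)*(w^3 - w^2 - 20*w) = (w - 5)*(w - 4)*(w^2 + 4*w) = (w - 5)*(w - 4)*(w + 4)*(w)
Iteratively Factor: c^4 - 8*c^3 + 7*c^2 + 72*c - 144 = (c - 3)*(c^3 - 5*c^2 - 8*c + 48) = (c - 3)*(c + 3)*(c^2 - 8*c + 16) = (c - 4)*(c - 3)*(c + 3)*(c - 4)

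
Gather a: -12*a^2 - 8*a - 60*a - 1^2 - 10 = -12*a^2 - 68*a - 11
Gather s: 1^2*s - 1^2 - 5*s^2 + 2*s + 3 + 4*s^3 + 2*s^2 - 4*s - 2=4*s^3 - 3*s^2 - s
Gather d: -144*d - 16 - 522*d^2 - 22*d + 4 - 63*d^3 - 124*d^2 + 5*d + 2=-63*d^3 - 646*d^2 - 161*d - 10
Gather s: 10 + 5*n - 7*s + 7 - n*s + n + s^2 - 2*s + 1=6*n + s^2 + s*(-n - 9) + 18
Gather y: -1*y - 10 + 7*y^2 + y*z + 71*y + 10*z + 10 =7*y^2 + y*(z + 70) + 10*z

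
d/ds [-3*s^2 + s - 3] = 1 - 6*s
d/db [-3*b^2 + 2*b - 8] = 2 - 6*b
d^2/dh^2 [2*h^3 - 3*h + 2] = 12*h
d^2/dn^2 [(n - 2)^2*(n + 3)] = 6*n - 2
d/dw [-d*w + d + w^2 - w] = -d + 2*w - 1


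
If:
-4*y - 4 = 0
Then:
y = -1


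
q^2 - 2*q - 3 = (q - 3)*(q + 1)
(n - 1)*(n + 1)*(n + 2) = n^3 + 2*n^2 - n - 2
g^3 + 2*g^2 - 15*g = g*(g - 3)*(g + 5)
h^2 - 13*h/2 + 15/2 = (h - 5)*(h - 3/2)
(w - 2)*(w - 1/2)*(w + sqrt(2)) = w^3 - 5*w^2/2 + sqrt(2)*w^2 - 5*sqrt(2)*w/2 + w + sqrt(2)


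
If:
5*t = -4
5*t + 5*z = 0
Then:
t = -4/5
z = 4/5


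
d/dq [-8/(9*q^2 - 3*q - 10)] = 24*(6*q - 1)/(-9*q^2 + 3*q + 10)^2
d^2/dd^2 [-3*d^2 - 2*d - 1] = -6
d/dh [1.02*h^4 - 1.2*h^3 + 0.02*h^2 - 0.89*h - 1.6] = 4.08*h^3 - 3.6*h^2 + 0.04*h - 0.89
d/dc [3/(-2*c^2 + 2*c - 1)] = 6*(2*c - 1)/(2*c^2 - 2*c + 1)^2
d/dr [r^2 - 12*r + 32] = 2*r - 12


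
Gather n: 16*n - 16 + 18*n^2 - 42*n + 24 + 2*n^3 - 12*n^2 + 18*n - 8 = 2*n^3 + 6*n^2 - 8*n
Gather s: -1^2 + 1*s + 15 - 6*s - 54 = -5*s - 40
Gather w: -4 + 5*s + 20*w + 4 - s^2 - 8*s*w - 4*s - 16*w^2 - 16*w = -s^2 + s - 16*w^2 + w*(4 - 8*s)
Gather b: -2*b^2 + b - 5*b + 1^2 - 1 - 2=-2*b^2 - 4*b - 2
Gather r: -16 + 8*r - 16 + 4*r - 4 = 12*r - 36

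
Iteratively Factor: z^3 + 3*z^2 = (z + 3)*(z^2) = z*(z + 3)*(z)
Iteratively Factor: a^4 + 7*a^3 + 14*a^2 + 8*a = (a + 4)*(a^3 + 3*a^2 + 2*a) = (a + 2)*(a + 4)*(a^2 + a) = a*(a + 2)*(a + 4)*(a + 1)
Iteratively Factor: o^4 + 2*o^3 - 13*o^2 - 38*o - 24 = (o + 2)*(o^3 - 13*o - 12) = (o - 4)*(o + 2)*(o^2 + 4*o + 3) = (o - 4)*(o + 2)*(o + 3)*(o + 1)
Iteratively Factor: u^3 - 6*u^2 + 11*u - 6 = (u - 2)*(u^2 - 4*u + 3) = (u - 3)*(u - 2)*(u - 1)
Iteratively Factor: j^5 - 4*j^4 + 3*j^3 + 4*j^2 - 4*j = (j)*(j^4 - 4*j^3 + 3*j^2 + 4*j - 4) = j*(j - 2)*(j^3 - 2*j^2 - j + 2) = j*(j - 2)*(j + 1)*(j^2 - 3*j + 2) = j*(j - 2)*(j - 1)*(j + 1)*(j - 2)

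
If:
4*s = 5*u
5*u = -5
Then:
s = -5/4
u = -1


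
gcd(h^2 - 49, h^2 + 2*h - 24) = 1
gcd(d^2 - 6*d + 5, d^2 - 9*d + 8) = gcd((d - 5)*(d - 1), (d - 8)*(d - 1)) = d - 1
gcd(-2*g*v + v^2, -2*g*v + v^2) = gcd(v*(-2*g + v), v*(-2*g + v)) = -2*g*v + v^2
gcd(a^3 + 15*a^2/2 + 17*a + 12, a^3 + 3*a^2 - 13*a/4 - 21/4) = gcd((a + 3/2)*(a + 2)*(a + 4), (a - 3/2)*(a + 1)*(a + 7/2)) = 1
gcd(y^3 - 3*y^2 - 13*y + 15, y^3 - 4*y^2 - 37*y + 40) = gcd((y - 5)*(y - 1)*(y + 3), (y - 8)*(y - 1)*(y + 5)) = y - 1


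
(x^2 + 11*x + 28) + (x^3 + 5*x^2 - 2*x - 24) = x^3 + 6*x^2 + 9*x + 4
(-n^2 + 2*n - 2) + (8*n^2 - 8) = 7*n^2 + 2*n - 10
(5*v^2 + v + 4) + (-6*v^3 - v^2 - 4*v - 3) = -6*v^3 + 4*v^2 - 3*v + 1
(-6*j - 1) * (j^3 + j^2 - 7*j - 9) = -6*j^4 - 7*j^3 + 41*j^2 + 61*j + 9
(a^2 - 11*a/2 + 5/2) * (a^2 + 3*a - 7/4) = a^4 - 5*a^3/2 - 63*a^2/4 + 137*a/8 - 35/8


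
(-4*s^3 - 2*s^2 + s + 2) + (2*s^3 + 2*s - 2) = -2*s^3 - 2*s^2 + 3*s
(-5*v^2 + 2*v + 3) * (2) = -10*v^2 + 4*v + 6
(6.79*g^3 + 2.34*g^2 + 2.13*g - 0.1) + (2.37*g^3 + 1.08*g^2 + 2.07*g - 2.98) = 9.16*g^3 + 3.42*g^2 + 4.2*g - 3.08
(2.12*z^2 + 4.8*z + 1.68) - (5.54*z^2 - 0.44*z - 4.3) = -3.42*z^2 + 5.24*z + 5.98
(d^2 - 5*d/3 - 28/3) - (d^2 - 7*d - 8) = 16*d/3 - 4/3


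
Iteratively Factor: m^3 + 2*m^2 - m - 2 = (m + 2)*(m^2 - 1) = (m - 1)*(m + 2)*(m + 1)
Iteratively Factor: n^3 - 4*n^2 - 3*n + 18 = (n + 2)*(n^2 - 6*n + 9) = (n - 3)*(n + 2)*(n - 3)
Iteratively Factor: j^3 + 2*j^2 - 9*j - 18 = (j + 2)*(j^2 - 9) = (j + 2)*(j + 3)*(j - 3)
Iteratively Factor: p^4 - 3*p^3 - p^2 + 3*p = (p - 1)*(p^3 - 2*p^2 - 3*p) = (p - 3)*(p - 1)*(p^2 + p) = (p - 3)*(p - 1)*(p + 1)*(p)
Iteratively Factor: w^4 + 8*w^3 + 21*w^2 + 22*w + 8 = (w + 4)*(w^3 + 4*w^2 + 5*w + 2) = (w + 2)*(w + 4)*(w^2 + 2*w + 1) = (w + 1)*(w + 2)*(w + 4)*(w + 1)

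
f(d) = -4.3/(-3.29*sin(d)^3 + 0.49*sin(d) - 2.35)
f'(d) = -4.3*(9.87*sin(d)^2*cos(d) - 0.49*cos(d))/(-3.29*sin(d)^3 + 0.49*sin(d) - 2.35)^2 = (2.107 - 42.441*sin(d)^2)*cos(d)/(3.29*sin(d)^3 - 0.49*sin(d) + 2.35)^2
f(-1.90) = 166.97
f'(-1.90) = 17499.22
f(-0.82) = 3.02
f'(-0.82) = -6.94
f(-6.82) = 1.99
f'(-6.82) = -1.66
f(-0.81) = 2.96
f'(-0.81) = -6.57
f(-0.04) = 1.81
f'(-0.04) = 0.36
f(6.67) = 1.84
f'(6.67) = -0.66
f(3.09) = 1.85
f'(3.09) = -0.37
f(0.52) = 1.71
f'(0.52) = -1.15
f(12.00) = 2.04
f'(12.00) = -1.93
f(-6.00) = 1.88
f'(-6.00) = -0.22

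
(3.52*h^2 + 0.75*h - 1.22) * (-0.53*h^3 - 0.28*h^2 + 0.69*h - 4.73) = -1.8656*h^5 - 1.3831*h^4 + 2.8654*h^3 - 15.7905*h^2 - 4.3893*h + 5.7706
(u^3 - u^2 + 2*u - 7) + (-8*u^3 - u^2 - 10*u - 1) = -7*u^3 - 2*u^2 - 8*u - 8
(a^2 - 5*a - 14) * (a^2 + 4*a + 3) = a^4 - a^3 - 31*a^2 - 71*a - 42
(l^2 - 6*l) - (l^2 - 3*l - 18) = 18 - 3*l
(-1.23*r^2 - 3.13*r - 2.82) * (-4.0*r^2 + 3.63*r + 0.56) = 4.92*r^4 + 8.0551*r^3 - 0.7707*r^2 - 11.9894*r - 1.5792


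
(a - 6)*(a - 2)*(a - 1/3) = a^3 - 25*a^2/3 + 44*a/3 - 4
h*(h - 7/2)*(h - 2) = h^3 - 11*h^2/2 + 7*h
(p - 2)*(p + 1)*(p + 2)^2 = p^4 + 3*p^3 - 2*p^2 - 12*p - 8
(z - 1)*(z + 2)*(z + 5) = z^3 + 6*z^2 + 3*z - 10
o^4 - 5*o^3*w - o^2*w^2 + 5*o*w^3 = o*(o - 5*w)*(o - w)*(o + w)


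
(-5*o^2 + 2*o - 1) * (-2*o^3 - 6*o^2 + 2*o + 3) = 10*o^5 + 26*o^4 - 20*o^3 - 5*o^2 + 4*o - 3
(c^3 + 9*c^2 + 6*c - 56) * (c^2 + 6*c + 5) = c^5 + 15*c^4 + 65*c^3 + 25*c^2 - 306*c - 280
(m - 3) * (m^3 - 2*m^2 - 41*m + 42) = m^4 - 5*m^3 - 35*m^2 + 165*m - 126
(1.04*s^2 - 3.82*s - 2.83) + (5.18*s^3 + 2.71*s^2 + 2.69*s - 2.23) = 5.18*s^3 + 3.75*s^2 - 1.13*s - 5.06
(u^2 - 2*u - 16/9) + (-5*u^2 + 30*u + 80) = -4*u^2 + 28*u + 704/9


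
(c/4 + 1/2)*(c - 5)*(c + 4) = c^3/4 + c^2/4 - 11*c/2 - 10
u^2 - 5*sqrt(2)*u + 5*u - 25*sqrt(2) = (u + 5)*(u - 5*sqrt(2))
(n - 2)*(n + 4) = n^2 + 2*n - 8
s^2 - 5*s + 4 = (s - 4)*(s - 1)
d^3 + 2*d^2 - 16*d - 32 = (d - 4)*(d + 2)*(d + 4)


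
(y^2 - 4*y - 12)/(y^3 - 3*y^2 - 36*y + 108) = (y + 2)/(y^2 + 3*y - 18)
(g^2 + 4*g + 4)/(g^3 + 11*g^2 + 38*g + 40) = (g + 2)/(g^2 + 9*g + 20)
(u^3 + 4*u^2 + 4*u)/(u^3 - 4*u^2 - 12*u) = (u + 2)/(u - 6)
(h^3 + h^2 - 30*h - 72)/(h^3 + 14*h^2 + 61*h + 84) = (h - 6)/(h + 7)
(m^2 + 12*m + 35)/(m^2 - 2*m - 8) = (m^2 + 12*m + 35)/(m^2 - 2*m - 8)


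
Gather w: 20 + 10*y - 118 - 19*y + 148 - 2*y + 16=66 - 11*y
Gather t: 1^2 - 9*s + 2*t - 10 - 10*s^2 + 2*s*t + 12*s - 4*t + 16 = -10*s^2 + 3*s + t*(2*s - 2) + 7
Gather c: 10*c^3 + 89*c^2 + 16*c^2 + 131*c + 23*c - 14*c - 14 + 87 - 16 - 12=10*c^3 + 105*c^2 + 140*c + 45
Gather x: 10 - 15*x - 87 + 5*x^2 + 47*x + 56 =5*x^2 + 32*x - 21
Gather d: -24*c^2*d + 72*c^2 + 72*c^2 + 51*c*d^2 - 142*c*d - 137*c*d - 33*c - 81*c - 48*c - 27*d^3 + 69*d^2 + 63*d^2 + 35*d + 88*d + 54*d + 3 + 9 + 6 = 144*c^2 - 162*c - 27*d^3 + d^2*(51*c + 132) + d*(-24*c^2 - 279*c + 177) + 18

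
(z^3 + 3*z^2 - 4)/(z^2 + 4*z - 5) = (z^2 + 4*z + 4)/(z + 5)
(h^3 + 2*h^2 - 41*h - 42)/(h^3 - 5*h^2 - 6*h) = (h + 7)/h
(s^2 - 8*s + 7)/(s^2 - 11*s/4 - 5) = 4*(-s^2 + 8*s - 7)/(-4*s^2 + 11*s + 20)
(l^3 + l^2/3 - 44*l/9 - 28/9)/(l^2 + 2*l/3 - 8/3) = (9*l^2 - 15*l - 14)/(3*(3*l - 4))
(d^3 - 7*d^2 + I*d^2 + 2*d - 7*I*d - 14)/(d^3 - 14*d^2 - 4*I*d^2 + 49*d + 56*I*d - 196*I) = (d^2 + I*d + 2)/(d^2 - d*(7 + 4*I) + 28*I)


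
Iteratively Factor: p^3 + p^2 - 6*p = (p)*(p^2 + p - 6) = p*(p + 3)*(p - 2)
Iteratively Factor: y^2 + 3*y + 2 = (y + 2)*(y + 1)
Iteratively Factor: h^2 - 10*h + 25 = (h - 5)*(h - 5)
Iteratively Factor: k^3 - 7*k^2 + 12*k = (k - 4)*(k^2 - 3*k) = (k - 4)*(k - 3)*(k)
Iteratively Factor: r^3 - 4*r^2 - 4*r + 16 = (r - 4)*(r^2 - 4) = (r - 4)*(r - 2)*(r + 2)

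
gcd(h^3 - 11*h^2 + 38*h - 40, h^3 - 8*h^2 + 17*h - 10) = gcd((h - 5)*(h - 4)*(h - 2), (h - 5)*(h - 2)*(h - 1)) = h^2 - 7*h + 10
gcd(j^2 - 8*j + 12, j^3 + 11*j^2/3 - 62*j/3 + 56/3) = j - 2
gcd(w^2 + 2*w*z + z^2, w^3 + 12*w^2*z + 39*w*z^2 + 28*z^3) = w + z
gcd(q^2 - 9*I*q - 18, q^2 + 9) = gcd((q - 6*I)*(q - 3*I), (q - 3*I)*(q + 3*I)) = q - 3*I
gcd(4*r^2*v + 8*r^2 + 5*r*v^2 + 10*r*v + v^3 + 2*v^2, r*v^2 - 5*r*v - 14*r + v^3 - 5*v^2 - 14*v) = r*v + 2*r + v^2 + 2*v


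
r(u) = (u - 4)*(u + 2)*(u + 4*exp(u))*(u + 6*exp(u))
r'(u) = (u - 4)*(u + 2)*(u + 4*exp(u))*(6*exp(u) + 1) + (u - 4)*(u + 2)*(u + 6*exp(u))*(4*exp(u) + 1) + (u - 4)*(u + 4*exp(u))*(u + 6*exp(u)) + (u + 2)*(u + 4*exp(u))*(u + 6*exp(u)) = 10*u^3*exp(u) + 4*u^3 + 48*u^2*exp(2*u) + 10*u^2*exp(u) - 6*u^2 - 48*u*exp(2*u) - 120*u*exp(u) - 16*u - 432*exp(2*u) - 80*exp(u)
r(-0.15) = -126.76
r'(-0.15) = -364.85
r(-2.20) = 3.34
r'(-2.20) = -23.63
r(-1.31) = 0.26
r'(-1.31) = 0.19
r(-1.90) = -0.77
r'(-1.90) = -5.17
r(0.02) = -202.47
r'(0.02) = -534.99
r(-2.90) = 42.77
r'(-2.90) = -95.33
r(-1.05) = -1.76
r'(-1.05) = -18.79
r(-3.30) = 92.11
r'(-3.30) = -153.53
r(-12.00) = 23039.88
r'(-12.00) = -7584.09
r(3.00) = -51469.29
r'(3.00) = -59694.59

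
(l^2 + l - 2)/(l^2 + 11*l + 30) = (l^2 + l - 2)/(l^2 + 11*l + 30)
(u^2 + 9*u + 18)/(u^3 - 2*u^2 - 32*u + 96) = (u + 3)/(u^2 - 8*u + 16)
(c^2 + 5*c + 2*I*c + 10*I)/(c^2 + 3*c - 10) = (c + 2*I)/(c - 2)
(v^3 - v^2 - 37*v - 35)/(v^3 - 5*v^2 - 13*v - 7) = (v + 5)/(v + 1)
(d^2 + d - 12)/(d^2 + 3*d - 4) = (d - 3)/(d - 1)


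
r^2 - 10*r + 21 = (r - 7)*(r - 3)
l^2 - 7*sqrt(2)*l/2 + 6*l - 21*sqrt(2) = (l + 6)*(l - 7*sqrt(2)/2)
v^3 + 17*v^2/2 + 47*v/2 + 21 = (v + 2)*(v + 3)*(v + 7/2)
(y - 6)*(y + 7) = y^2 + y - 42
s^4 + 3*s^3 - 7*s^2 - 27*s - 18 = (s - 3)*(s + 1)*(s + 2)*(s + 3)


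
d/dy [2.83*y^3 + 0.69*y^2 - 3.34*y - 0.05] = 8.49*y^2 + 1.38*y - 3.34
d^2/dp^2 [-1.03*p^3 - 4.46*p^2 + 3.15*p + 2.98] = -6.18*p - 8.92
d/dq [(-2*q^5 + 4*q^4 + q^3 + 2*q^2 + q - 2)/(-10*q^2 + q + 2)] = 2*(30*q^6 - 44*q^5 - 9*q^4 + 17*q^3 + 9*q^2 - 16*q + 2)/(100*q^4 - 20*q^3 - 39*q^2 + 4*q + 4)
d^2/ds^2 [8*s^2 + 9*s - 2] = 16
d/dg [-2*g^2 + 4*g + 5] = 4 - 4*g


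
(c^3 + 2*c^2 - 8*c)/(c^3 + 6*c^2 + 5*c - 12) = c*(c - 2)/(c^2 + 2*c - 3)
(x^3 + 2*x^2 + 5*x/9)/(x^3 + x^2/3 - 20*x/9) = (3*x + 1)/(3*x - 4)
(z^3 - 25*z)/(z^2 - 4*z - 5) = z*(z + 5)/(z + 1)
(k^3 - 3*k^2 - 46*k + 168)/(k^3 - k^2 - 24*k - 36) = (k^2 + 3*k - 28)/(k^2 + 5*k + 6)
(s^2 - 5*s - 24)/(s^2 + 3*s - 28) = (s^2 - 5*s - 24)/(s^2 + 3*s - 28)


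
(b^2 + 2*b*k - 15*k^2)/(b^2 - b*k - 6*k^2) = (b + 5*k)/(b + 2*k)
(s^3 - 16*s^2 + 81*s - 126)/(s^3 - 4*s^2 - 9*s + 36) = (s^2 - 13*s + 42)/(s^2 - s - 12)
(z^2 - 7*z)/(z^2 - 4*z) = (z - 7)/(z - 4)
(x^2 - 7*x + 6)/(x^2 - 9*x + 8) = (x - 6)/(x - 8)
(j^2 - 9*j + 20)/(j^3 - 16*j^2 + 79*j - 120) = (j - 4)/(j^2 - 11*j + 24)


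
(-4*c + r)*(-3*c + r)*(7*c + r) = 84*c^3 - 37*c^2*r + r^3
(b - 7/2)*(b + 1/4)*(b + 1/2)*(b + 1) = b^4 - 7*b^3/4 - 21*b^2/4 - 47*b/16 - 7/16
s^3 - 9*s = s*(s - 3)*(s + 3)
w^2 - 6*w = w*(w - 6)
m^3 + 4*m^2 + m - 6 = (m - 1)*(m + 2)*(m + 3)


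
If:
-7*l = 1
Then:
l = -1/7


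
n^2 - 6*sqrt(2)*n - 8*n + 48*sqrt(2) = (n - 8)*(n - 6*sqrt(2))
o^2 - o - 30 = (o - 6)*(o + 5)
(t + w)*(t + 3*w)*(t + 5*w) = t^3 + 9*t^2*w + 23*t*w^2 + 15*w^3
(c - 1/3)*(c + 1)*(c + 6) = c^3 + 20*c^2/3 + 11*c/3 - 2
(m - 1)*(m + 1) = m^2 - 1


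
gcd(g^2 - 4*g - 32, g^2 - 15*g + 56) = g - 8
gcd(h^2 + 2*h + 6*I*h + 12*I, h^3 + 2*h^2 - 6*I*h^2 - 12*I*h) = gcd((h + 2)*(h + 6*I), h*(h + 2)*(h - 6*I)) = h + 2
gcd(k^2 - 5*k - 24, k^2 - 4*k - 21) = k + 3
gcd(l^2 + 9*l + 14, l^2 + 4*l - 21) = l + 7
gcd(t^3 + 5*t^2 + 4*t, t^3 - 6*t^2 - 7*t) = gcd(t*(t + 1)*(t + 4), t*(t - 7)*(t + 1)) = t^2 + t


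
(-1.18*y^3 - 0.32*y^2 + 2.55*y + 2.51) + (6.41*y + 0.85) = -1.18*y^3 - 0.32*y^2 + 8.96*y + 3.36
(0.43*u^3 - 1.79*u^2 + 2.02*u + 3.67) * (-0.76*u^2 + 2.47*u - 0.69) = -0.3268*u^5 + 2.4225*u^4 - 6.2532*u^3 + 3.4353*u^2 + 7.6711*u - 2.5323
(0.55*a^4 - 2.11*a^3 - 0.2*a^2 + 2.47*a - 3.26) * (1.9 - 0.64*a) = -0.352*a^5 + 2.3954*a^4 - 3.881*a^3 - 1.9608*a^2 + 6.7794*a - 6.194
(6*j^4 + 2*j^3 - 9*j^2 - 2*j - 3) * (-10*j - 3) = -60*j^5 - 38*j^4 + 84*j^3 + 47*j^2 + 36*j + 9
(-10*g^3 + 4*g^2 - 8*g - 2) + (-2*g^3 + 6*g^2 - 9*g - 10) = -12*g^3 + 10*g^2 - 17*g - 12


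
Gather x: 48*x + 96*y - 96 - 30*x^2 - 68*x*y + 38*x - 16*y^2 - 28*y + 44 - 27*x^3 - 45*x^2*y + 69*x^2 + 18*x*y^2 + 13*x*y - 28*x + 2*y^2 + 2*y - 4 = -27*x^3 + x^2*(39 - 45*y) + x*(18*y^2 - 55*y + 58) - 14*y^2 + 70*y - 56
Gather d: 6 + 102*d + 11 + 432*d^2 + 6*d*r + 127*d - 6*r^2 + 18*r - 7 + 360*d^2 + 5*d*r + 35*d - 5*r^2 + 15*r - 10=792*d^2 + d*(11*r + 264) - 11*r^2 + 33*r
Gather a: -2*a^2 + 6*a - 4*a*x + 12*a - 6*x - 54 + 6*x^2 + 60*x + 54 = -2*a^2 + a*(18 - 4*x) + 6*x^2 + 54*x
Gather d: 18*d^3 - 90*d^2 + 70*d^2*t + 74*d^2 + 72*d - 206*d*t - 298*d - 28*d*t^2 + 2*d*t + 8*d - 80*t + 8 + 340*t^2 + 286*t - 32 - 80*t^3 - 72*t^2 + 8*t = 18*d^3 + d^2*(70*t - 16) + d*(-28*t^2 - 204*t - 218) - 80*t^3 + 268*t^2 + 214*t - 24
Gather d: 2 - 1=1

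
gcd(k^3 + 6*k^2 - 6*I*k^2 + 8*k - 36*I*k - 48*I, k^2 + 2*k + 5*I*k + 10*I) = k + 2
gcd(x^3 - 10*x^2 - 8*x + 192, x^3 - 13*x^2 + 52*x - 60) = x - 6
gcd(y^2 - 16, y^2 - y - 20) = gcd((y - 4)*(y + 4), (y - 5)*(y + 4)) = y + 4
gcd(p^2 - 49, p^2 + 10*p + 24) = 1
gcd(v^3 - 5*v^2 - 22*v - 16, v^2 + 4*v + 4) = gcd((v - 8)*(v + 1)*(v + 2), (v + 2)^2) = v + 2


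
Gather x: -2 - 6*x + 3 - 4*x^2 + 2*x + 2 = -4*x^2 - 4*x + 3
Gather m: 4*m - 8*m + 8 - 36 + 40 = 12 - 4*m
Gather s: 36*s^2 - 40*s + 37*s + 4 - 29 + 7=36*s^2 - 3*s - 18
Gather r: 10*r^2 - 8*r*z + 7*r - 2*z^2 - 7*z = 10*r^2 + r*(7 - 8*z) - 2*z^2 - 7*z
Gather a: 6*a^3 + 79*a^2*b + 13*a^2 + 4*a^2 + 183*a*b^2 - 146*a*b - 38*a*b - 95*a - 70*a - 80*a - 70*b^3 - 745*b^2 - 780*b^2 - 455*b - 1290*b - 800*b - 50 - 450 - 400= 6*a^3 + a^2*(79*b + 17) + a*(183*b^2 - 184*b - 245) - 70*b^3 - 1525*b^2 - 2545*b - 900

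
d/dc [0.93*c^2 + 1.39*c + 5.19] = 1.86*c + 1.39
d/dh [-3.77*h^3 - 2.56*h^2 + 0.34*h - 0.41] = -11.31*h^2 - 5.12*h + 0.34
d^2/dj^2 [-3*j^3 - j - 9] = -18*j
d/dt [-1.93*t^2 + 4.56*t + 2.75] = 4.56 - 3.86*t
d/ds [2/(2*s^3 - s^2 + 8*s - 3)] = 4*(-3*s^2 + s - 4)/(2*s^3 - s^2 + 8*s - 3)^2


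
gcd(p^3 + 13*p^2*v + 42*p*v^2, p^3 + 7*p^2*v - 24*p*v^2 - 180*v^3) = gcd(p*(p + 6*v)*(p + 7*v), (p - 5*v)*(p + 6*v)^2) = p + 6*v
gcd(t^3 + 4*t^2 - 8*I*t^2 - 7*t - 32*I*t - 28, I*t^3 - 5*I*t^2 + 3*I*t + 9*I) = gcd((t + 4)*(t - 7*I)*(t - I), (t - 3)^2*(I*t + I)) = 1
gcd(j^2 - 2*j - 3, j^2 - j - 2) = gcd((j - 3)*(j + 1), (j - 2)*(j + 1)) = j + 1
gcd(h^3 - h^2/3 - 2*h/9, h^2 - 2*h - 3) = 1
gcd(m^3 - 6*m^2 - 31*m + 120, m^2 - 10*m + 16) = m - 8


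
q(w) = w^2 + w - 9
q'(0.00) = 1.00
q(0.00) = -9.00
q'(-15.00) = -29.00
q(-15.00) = 201.00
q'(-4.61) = -8.22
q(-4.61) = 7.64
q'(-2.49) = -3.98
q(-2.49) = -5.29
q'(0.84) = 2.68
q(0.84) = -7.45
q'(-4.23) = -7.46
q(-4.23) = 4.66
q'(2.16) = 5.32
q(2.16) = -2.17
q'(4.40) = 9.80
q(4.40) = 14.76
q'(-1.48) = -1.96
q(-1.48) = -8.29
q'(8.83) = 18.66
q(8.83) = 77.80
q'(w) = 2*w + 1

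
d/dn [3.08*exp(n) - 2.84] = 3.08*exp(n)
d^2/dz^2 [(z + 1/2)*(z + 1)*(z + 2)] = 6*z + 7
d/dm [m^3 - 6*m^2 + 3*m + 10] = 3*m^2 - 12*m + 3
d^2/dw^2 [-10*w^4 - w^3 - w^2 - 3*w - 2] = -120*w^2 - 6*w - 2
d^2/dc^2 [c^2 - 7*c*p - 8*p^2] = 2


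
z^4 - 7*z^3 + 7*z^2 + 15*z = z*(z - 5)*(z - 3)*(z + 1)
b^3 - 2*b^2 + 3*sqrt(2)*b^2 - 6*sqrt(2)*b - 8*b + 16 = (b - 2)*(b - sqrt(2))*(b + 4*sqrt(2))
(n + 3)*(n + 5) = n^2 + 8*n + 15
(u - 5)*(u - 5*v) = u^2 - 5*u*v - 5*u + 25*v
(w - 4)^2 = w^2 - 8*w + 16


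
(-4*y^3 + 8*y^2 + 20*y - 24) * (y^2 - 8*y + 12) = -4*y^5 + 40*y^4 - 92*y^3 - 88*y^2 + 432*y - 288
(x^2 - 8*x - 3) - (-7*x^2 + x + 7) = 8*x^2 - 9*x - 10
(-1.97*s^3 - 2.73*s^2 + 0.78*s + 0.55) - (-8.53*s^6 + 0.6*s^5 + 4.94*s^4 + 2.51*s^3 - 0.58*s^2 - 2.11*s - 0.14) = 8.53*s^6 - 0.6*s^5 - 4.94*s^4 - 4.48*s^3 - 2.15*s^2 + 2.89*s + 0.69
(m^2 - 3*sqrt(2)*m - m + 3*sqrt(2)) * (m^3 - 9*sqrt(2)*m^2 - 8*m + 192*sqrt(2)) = m^5 - 12*sqrt(2)*m^4 - m^4 + 12*sqrt(2)*m^3 + 46*m^3 - 46*m^2 + 216*sqrt(2)*m^2 - 1152*m - 216*sqrt(2)*m + 1152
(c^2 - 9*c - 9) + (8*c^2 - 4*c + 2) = 9*c^2 - 13*c - 7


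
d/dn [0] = 0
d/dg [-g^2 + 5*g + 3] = 5 - 2*g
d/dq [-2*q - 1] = -2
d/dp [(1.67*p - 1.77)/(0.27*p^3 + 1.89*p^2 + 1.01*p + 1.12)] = (-0.9018*p^3 - 1.7226*p^2 + 6.6906*p + 3.6581)/(0.0729*p^6 + 1.0206*p^5 + 4.1175*p^4 + 4.4226*p^3 + 5.2537*p^2 + 2.2624*p + 1.2544)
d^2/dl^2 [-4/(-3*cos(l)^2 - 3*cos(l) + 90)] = (-16*sin(l)^4/3 + 164*sin(l)^2 - 35*cos(l) - cos(3*l) - 76)/((cos(l) - 5)^3*(cos(l) + 6)^3)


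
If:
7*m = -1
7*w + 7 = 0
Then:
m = -1/7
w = -1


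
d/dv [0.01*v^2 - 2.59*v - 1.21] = 0.02*v - 2.59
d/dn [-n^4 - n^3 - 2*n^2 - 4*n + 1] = -4*n^3 - 3*n^2 - 4*n - 4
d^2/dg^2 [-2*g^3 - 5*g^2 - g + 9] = -12*g - 10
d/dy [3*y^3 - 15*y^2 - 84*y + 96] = 9*y^2 - 30*y - 84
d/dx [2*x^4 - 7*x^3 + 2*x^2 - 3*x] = 8*x^3 - 21*x^2 + 4*x - 3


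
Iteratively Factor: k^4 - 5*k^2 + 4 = (k + 1)*(k^3 - k^2 - 4*k + 4) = (k + 1)*(k + 2)*(k^2 - 3*k + 2) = (k - 2)*(k + 1)*(k + 2)*(k - 1)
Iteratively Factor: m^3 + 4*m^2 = (m)*(m^2 + 4*m) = m^2*(m + 4)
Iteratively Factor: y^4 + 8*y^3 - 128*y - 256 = (y + 4)*(y^3 + 4*y^2 - 16*y - 64) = (y - 4)*(y + 4)*(y^2 + 8*y + 16) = (y - 4)*(y + 4)^2*(y + 4)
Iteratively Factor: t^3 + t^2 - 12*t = (t + 4)*(t^2 - 3*t) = t*(t + 4)*(t - 3)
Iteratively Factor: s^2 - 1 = (s - 1)*(s + 1)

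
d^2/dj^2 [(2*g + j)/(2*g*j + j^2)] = 2/j^3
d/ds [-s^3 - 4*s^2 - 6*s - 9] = -3*s^2 - 8*s - 6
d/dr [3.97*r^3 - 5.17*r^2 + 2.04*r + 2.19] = 11.91*r^2 - 10.34*r + 2.04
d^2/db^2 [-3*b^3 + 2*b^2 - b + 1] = 4 - 18*b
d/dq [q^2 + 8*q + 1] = 2*q + 8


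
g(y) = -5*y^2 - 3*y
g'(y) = -10*y - 3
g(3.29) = -63.99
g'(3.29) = -35.90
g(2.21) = -31.05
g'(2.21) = -25.10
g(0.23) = -0.95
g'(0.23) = -5.30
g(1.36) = -13.33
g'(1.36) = -16.60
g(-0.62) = -0.06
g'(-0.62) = 3.20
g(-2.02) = -14.34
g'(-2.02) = 17.20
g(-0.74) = -0.52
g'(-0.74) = 4.40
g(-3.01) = -36.27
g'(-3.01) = 27.10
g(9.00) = -432.00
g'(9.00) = -93.00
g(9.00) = -432.00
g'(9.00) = -93.00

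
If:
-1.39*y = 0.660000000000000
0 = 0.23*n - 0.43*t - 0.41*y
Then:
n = 1.8695652173913*t - 0.846418517360025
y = -0.47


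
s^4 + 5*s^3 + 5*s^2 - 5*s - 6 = (s - 1)*(s + 1)*(s + 2)*(s + 3)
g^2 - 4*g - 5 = (g - 5)*(g + 1)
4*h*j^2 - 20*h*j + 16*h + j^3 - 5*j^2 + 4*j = (4*h + j)*(j - 4)*(j - 1)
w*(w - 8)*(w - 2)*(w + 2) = w^4 - 8*w^3 - 4*w^2 + 32*w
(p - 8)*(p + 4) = p^2 - 4*p - 32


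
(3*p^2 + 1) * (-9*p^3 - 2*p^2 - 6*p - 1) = -27*p^5 - 6*p^4 - 27*p^3 - 5*p^2 - 6*p - 1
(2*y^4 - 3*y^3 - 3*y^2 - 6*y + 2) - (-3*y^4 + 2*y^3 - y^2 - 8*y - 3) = 5*y^4 - 5*y^3 - 2*y^2 + 2*y + 5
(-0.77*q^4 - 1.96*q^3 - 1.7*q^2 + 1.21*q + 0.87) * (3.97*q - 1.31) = -3.0569*q^5 - 6.7725*q^4 - 4.1814*q^3 + 7.0307*q^2 + 1.8688*q - 1.1397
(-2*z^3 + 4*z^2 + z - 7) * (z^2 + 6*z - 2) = -2*z^5 - 8*z^4 + 29*z^3 - 9*z^2 - 44*z + 14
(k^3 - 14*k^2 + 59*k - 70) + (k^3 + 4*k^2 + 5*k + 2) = 2*k^3 - 10*k^2 + 64*k - 68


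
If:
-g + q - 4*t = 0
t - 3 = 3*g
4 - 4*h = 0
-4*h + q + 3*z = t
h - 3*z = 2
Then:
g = -2/5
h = 1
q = 34/5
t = 9/5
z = -1/3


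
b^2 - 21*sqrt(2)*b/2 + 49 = (b - 7*sqrt(2))*(b - 7*sqrt(2)/2)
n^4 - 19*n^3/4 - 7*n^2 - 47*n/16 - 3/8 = (n - 6)*(n + 1/4)*(n + 1/2)^2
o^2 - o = o*(o - 1)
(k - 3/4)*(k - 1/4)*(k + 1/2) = k^3 - k^2/2 - 5*k/16 + 3/32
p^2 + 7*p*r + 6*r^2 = (p + r)*(p + 6*r)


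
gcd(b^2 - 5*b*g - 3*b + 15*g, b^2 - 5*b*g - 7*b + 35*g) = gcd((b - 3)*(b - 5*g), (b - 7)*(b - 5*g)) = b - 5*g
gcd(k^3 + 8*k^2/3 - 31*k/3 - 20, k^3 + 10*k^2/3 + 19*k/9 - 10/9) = k + 5/3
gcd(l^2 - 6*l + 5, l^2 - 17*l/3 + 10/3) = l - 5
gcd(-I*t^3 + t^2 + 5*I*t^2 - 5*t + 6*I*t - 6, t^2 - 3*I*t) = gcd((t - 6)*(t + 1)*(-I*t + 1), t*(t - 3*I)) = 1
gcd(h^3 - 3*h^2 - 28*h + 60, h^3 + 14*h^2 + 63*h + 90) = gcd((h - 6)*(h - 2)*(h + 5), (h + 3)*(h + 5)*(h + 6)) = h + 5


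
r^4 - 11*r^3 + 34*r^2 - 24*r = r*(r - 6)*(r - 4)*(r - 1)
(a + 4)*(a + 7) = a^2 + 11*a + 28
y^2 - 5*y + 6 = (y - 3)*(y - 2)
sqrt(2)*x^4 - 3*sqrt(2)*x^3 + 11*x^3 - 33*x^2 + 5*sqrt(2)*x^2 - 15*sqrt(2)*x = x*(x - 3)*(x + 5*sqrt(2))*(sqrt(2)*x + 1)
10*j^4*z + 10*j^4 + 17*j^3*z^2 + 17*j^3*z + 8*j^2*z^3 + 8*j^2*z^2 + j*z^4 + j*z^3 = (j + z)*(2*j + z)*(5*j + z)*(j*z + j)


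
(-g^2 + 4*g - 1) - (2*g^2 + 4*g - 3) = 2 - 3*g^2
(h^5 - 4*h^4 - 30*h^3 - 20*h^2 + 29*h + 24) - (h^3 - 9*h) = h^5 - 4*h^4 - 31*h^3 - 20*h^2 + 38*h + 24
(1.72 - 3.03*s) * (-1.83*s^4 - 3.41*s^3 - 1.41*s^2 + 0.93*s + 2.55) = 5.5449*s^5 + 7.1847*s^4 - 1.5929*s^3 - 5.2431*s^2 - 6.1269*s + 4.386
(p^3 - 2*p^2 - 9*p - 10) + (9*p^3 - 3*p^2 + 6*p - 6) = 10*p^3 - 5*p^2 - 3*p - 16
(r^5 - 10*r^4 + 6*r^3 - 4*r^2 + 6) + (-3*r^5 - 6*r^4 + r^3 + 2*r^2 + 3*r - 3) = -2*r^5 - 16*r^4 + 7*r^3 - 2*r^2 + 3*r + 3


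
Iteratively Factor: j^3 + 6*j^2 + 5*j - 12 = (j - 1)*(j^2 + 7*j + 12) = (j - 1)*(j + 3)*(j + 4)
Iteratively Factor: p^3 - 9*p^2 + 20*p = (p - 5)*(p^2 - 4*p) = (p - 5)*(p - 4)*(p)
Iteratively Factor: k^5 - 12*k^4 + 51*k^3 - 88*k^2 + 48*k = (k - 4)*(k^4 - 8*k^3 + 19*k^2 - 12*k) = (k - 4)*(k - 3)*(k^3 - 5*k^2 + 4*k) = k*(k - 4)*(k - 3)*(k^2 - 5*k + 4) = k*(k - 4)^2*(k - 3)*(k - 1)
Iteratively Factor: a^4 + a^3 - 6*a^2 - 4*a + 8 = (a - 1)*(a^3 + 2*a^2 - 4*a - 8) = (a - 2)*(a - 1)*(a^2 + 4*a + 4) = (a - 2)*(a - 1)*(a + 2)*(a + 2)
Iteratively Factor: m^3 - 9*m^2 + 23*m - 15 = (m - 1)*(m^2 - 8*m + 15) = (m - 5)*(m - 1)*(m - 3)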